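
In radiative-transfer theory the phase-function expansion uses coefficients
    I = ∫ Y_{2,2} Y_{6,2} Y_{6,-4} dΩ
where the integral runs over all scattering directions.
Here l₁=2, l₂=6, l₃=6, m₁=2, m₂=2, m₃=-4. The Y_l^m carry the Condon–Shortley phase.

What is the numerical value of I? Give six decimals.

-0.153870

Rules hold: Σm=0, L=14 even, 4≤6≤8.
N = 5·13·13 = 845
Δ = 2!·2!·10!/15! = 1/90090
Racah Σ t=0..2: t=0:+1/69120 t=1:−1/14400 t=2:+1/69120 = -7/172800
⇒ 3j(2 6 6; 0 0 0)² = 14/715, sgn -1
Racah Σ t=0..0: t=0:+1/322560 = 1/322560
⇒ 3j(2 6 6; 2 2 -4)² = 18/1001, sgn +1
4πI² = N·(3j₀)²·(3jₘ)² = 36/121
I = -1·√(0.297521/4π) = -0.15386989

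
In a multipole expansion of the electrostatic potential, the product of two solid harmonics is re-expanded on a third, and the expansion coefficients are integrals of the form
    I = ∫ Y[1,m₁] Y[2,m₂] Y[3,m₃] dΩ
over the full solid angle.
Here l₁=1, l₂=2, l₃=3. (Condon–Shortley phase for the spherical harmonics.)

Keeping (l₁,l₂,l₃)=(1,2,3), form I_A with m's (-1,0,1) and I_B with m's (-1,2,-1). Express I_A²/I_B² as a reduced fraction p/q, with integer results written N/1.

6/1

Same 1,2,3: normalisation and zero-m 3j drop out of the ratio.
A: Δ: 0! 2! 4! / 7! → 1/105; sum: t=0:+1/8 = 1/8; 3j²(1 2 3; -1 0 1) = Δ·Π!·Σ² = 2/35  (sign +1)
B: Δ: 0! 2! 4! / 7! → 1/105; sum: t=0:+1/48 = 1/48; 3j²(1 2 3; -1 2 -1) = Δ·Π!·Σ² = 1/105  (sign +1)
I_A²/I_B² = (2/35)/(1/105) = 6/1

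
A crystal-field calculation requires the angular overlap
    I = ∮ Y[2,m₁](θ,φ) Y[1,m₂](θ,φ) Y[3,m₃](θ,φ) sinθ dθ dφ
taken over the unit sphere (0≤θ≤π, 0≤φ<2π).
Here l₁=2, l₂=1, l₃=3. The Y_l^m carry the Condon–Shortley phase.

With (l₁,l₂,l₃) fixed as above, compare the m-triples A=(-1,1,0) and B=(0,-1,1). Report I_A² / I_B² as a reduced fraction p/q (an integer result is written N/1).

1/2

l's match ⇒ only the (l;m) 3-j factors differ between A and B.
A: triangle coeff Δ(2,1,3) = 1/105; Σ_t [0,0]: t=0:+1/12 = 1/12; (3j)²=1/35 [(2 1 3; -1 1 0)], sign=-1
B: triangle coeff Δ(2,1,3) = 1/105; Σ_t [0,0]: t=0:+1/8 = 1/8; (3j)²=2/35 [(2 1 3; 0 -1 1)], sign=+1
I_A²/I_B² = (1/35)/(2/35) = 1/2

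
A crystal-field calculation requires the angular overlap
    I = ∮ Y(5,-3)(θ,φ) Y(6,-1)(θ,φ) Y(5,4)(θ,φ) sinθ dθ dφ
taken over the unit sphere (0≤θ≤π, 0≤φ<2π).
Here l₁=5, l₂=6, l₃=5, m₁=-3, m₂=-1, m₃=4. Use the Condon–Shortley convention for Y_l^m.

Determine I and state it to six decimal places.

m-sum 0 ✓  L=16 even ✓  1≤5≤11 ✓
Π(2lᵢ+1) = 11×13×11 = 1573
triangle coeff Δ(5,6,5) = 1/28588560
Σ_t [1,5]: t=1:−1/345600 t=2:+1/13824 t=3:−1/5184 t=4:+1/13824 t=5:−1/345600 = -7/129600
(3j)²=80/7293 [(5 6 5; 0 0 0)], sign=+1
Σ_t [4,5]: t=4:+1/138240 t=5:−1/518400 = 11/2073600
(3j)²=77/4420 [(5 6 5; -3 -1 4)], sign=-1
⇒ 4πI² = 3388/11271
I = (-1)√(3388/11271/(4π)) = -0.15466268

-0.154663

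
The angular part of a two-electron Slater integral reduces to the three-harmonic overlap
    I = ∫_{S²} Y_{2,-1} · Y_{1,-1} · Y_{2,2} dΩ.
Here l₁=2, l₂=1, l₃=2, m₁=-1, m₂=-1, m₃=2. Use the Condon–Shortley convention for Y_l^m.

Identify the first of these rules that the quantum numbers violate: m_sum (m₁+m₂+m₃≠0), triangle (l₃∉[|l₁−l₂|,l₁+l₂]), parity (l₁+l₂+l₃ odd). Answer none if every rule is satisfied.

m₁+m₂+m₃ = -1 − 1 + 2 = 0  ✓
triangle: |2−1|=1 ≤ l₃=2 ≤ 2+1=3  ✓
parity: l₁+l₂+l₃ = 5 is odd  ✗

parity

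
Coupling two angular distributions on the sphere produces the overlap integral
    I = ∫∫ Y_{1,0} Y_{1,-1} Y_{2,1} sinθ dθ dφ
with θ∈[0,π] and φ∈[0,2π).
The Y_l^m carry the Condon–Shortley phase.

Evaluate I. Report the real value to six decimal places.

m-sum 0 ✓  L=4 even ✓  0≤2≤2 ✓
Π(2lᵢ+1) = 3×3×5 = 45
triangle coeff Δ(1,1,2) = 1/30
Σ_t [0,0]: t=0:+1/1 = 1/1
(3j)²=2/15 [(1 1 2; 0 0 0)], sign=+1
Σ_t [0,0]: t=0:+1/2 = 1/2
(3j)²=1/10 [(1 1 2; 0 -1 1)], sign=-1
⇒ 4πI² = 3/5
I = (-1)√(3/5/(4π)) = -0.21850969

-0.218510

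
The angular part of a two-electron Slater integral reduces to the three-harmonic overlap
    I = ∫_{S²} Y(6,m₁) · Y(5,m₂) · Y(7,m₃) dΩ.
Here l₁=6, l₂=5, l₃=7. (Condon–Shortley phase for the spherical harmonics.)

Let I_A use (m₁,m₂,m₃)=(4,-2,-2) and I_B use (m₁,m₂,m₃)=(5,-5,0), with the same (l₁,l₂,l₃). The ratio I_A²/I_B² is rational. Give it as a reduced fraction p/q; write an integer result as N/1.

841/1540

Same 6,5,7: normalisation and zero-m 3j drop out of the ratio.
A: Δ: 4! 8! 6! / 19! → 1/174594420; sum: t=0:+1/1244160 t=1:−1/1451520 t=2:+1/19353600 = 29/174182400; 3j²(6 5 7; 4 -2 -2) = Δ·Π!·Σ² = 841/554268  (sign -1)
B: Δ: 4! 8! 6! / 19! → 1/174594420; sum: t=0:+1/87091200 = 1/87091200; 3j²(6 5 7; 5 -5 0) = Δ·Π!·Σ² = 35/12597  (sign -1)
I_A²/I_B² = (841/554268)/(35/12597) = 841/1540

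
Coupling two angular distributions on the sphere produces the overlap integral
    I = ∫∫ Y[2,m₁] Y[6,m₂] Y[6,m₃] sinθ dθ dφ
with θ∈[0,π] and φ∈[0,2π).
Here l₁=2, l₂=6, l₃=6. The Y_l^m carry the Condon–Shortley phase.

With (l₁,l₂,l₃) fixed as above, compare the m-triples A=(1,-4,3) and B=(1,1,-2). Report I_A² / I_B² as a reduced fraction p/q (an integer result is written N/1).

l's match ⇒ only the (l;m) 3-j factors differ between A and B.
A: triangle coeff Δ(2,6,6) = 1/90090; Σ_t [0,1]: t=0:+1/161280 t=1:−1/725760 = 1/207360; (3j)²=7/286 [(2 6 6; 1 -4 3)], sign=-1
B: triangle coeff Δ(2,6,6) = 1/90090; Σ_t [0,1]: t=0:+1/60480 t=1:−1/34560 = -1/80640; (3j)²=6/1001 [(2 6 6; 1 1 -2)], sign=-1
I_A²/I_B² = (7/286)/(6/1001) = 49/12

49/12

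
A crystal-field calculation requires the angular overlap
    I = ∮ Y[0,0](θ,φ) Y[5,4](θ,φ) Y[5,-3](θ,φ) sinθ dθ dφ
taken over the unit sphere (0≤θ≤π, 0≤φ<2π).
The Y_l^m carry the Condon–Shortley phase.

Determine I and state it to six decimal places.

0.000000

0 + 4 − 3 = 1 ≠ 0: azimuthal integral kills it; I = 0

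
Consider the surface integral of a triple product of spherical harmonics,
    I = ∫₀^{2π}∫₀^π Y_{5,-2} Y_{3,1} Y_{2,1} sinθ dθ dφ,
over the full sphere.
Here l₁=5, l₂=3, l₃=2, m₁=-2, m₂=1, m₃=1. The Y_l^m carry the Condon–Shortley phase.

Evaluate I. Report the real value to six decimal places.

0.245532

Rules hold: Σm=0, L=10 even, 2≤2≤8.
N = 11·7·5 = 385
Δ = 6!·4!·0!/11! = 1/2310
Racah Σ t=3..3: t=3:−1/144 = -1/144
⇒ 3j(5 3 2; 0 0 0)² = 10/231, sgn -1
Racah Σ t=4..4: t=4:+1/288 = 1/288
⇒ 3j(5 3 2; -2 1 1)² = 1/22, sgn -1
4πI² = N·(3j₀)²·(3jₘ)² = 25/33
I = +1·√(0.757576/4π) = 0.24553200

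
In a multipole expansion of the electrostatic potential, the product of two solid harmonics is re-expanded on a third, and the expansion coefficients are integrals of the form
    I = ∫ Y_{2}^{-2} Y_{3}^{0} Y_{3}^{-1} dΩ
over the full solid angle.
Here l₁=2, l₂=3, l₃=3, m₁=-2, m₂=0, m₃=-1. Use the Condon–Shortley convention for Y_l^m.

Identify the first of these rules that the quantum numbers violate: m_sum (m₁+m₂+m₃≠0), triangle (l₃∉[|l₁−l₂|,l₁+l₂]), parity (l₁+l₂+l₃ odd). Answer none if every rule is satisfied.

Σmᵢ = -3  ✗
l₃∈[|l₁−l₂|,l₁+l₂]=[1,5], have l₃=3
Σlᵢ = 8 ⇒ even

m_sum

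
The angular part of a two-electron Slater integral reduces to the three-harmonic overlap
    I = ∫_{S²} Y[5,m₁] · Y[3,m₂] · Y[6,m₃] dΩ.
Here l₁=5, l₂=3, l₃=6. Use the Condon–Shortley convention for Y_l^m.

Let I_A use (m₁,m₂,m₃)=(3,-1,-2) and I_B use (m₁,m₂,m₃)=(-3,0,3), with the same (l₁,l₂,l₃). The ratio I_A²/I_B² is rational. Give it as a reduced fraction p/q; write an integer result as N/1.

Shared (l₁,l₂,l₃)=(5,3,6): N and (l;000)² cancel in I_A²/I_B².
A: Δ = 2!·8!·4!/15! = 1/675675; Racah Σ t=0..2: t=0:+1/11520 t=1:−1/30240 t=2:+1/1935360 = 1/18432; ⇒ 3j(5 3 6; 3 -1 -2)² = 7/429, sgn +1
B: Δ = 2!·8!·4!/15! = 1/675675; Racah Σ t=0..2: t=0:+1/483840 t=1:−1/20160 t=2:+1/17280 = 1/96768; ⇒ 3j(5 3 6; -3 0 3)² = 1/1001, sgn -1
I_A²/I_B² = (7/429)/(1/1001) = 49/3

49/3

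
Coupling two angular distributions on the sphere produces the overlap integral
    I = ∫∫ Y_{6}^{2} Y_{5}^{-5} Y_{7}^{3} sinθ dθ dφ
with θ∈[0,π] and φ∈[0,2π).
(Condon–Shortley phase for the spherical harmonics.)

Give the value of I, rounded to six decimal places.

Checks pass: Σm=0; 18 even; l₃=7∈[1,11].
(2·6+1)(2·5+1)(2·7+1) = 2145
Δ: 4! 8! 6! / 19! → 1/174594420
sum: t=0:+1/4147200 t=1:−1/207360 t=2:+1/82944 t=3:−1/207360 t=4:+1/4147200 = 1/345600
3j²(6 5 7; 0 0 0) = Δ·Π!·Σ² = 420/46189  (sign -1)
sum: t=0:+1/9953280 = 1/9953280
3j²(6 5 7; 2 -5 3) = Δ·Π!·Σ² = 2450/138567  (sign +1)
combine: 4πI² = 2145·420/46189·2450/138567 = 5145000/14919047
take √, sign -1: I = -0.16565983

-0.165660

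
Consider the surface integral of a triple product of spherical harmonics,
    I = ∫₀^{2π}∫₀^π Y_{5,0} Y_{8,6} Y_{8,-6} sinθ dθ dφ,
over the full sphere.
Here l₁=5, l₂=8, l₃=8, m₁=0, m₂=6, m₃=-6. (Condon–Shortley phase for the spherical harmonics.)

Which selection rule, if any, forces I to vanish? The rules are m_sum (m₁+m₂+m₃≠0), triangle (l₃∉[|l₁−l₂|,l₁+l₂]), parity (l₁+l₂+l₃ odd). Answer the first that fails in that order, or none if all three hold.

parity

azimuthal sum: 0 + 6 − 6 = 0  ✓
3 ≤ 8 ≤ 13 (triangle on l)  ✓
L = 5 + 8 + 8 = 21 (odd)  ✗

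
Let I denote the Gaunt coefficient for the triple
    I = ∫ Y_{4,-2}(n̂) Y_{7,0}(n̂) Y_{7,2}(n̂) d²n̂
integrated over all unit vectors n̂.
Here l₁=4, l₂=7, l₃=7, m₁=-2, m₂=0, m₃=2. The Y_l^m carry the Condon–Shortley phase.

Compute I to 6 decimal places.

-0.112312

Checks pass: Σm=0; 18 even; l₃=7∈[3,11].
(2·4+1)(2·7+1)(2·7+1) = 2025
Δ: 4! 4! 10! / 19! → 1/58198140
sum: t=0:+1/17418240 t=1:−1/622080 t=2:+1/230400 t=3:−1/622080 t=4:+1/17418240 = 1/806400
3j²(4 7 7; 0 0 0) = Δ·Π!·Σ² = 2268/230945  (sign -1)
sum: t=2:+1/1382400 t=3:−1/622080 t=4:+1/2903040 = -47/87091200
3j²(4 7 7; -2 0 2) = Δ·Π!·Σ² = 2209/277134  (sign +1)
combine: 4πI² = 2025·2268/230945·2209/277134 = 338175810/2133423721
take √, sign -1: I = -0.11231242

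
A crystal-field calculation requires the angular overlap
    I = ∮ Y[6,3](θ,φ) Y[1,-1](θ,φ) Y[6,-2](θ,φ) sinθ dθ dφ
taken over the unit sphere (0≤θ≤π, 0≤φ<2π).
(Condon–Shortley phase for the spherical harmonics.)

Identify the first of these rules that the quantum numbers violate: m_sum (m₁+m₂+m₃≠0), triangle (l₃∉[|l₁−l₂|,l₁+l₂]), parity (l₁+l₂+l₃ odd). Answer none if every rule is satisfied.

parity

Σmᵢ = 0  ✓
l₃∈[|l₁−l₂|,l₁+l₂]=[5,7], have l₃=6  ✓
Σlᵢ = 13 ⇒ odd  ✗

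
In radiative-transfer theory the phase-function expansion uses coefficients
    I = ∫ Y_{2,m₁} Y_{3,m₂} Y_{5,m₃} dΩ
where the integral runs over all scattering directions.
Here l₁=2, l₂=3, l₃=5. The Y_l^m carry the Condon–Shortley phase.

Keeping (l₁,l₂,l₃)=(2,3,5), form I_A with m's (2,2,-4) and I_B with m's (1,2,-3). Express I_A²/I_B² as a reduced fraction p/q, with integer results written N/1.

9/8

Same 2,3,5: normalisation and zero-m 3j drop out of the ratio.
A: Δ: 0! 4! 6! / 11! → 1/2310; sum: t=0:+1/2880 = 1/2880; 3j²(2 3 5; 2 2 -4) = Δ·Π!·Σ² = 3/55  (sign -1)
B: Δ: 0! 4! 6! / 11! → 1/2310; sum: t=0:+1/720 = 1/720; 3j²(2 3 5; 1 2 -3) = Δ·Π!·Σ² = 8/165  (sign +1)
I_A²/I_B² = (3/55)/(8/165) = 9/8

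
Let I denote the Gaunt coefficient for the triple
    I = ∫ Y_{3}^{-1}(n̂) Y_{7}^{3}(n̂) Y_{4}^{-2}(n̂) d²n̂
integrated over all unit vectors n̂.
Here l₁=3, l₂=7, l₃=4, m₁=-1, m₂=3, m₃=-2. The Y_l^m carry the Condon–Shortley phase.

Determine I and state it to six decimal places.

-0.239176

Checks pass: Σm=0; 14 even; l₃=4∈[4,10].
(2·3+1)(2·7+1)(2·4+1) = 945
Δ: 6! 0! 8! / 15! → 1/45045
sum: t=3:−1/20736 = -1/20736
3j²(3 7 4; 0 0 0) = Δ·Π!·Σ² = 35/1287  (sign -1)
sum: t=4:+1/69120 = 1/69120
3j²(3 7 4; -1 3 -2) = Δ·Π!·Σ² = 4/143  (sign +1)
combine: 4πI² = 945·35/1287·4/143 = 14700/20449
take √, sign -1: I = -0.23917605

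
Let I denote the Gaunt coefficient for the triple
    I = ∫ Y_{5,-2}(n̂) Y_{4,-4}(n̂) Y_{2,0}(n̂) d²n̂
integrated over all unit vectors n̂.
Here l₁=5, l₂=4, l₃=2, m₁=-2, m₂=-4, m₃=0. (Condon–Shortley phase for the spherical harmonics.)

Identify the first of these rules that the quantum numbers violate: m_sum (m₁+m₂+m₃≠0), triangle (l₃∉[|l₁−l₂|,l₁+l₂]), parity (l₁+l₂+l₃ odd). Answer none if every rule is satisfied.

m_sum

m₁+m₂+m₃ = -2 − 4 + 0 = -6  ✗
triangle: |5−4|=1 ≤ l₃=2 ≤ 5+4=9
parity: l₁+l₂+l₃ = 11 is odd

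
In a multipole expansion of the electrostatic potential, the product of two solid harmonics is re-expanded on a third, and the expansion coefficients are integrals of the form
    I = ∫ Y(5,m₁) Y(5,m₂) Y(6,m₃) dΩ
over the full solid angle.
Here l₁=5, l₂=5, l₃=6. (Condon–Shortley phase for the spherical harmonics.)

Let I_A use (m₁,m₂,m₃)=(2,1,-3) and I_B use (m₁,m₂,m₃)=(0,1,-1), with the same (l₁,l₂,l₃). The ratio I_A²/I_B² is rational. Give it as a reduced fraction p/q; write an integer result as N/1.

Same 5,5,6: normalisation and zero-m 3j drop out of the ratio.
A: Δ: 4! 6! 6! / 17! → 1/28588560; sum: t=0:+1/622080 t=1:−1/34560 t=2:+1/23040 t=3:−1/155520 = 1/103680; 3j²(5 5 6; 2 1 -3) = Δ·Π!·Σ² = 9/2431  (sign -1)
B: Δ: 4! 6! 6! / 17! → 1/28588560; sum: t=0:+1/2073600 t=1:−1/34560 t=2:+1/6912 t=3:−1/10368 t=4:+1/138240 = 7/259200; 3j²(5 5 6; 0 1 -1) = Δ·Π!·Σ² = 28/7293  (sign -1)
I_A²/I_B² = (9/2431)/(28/7293) = 27/28

27/28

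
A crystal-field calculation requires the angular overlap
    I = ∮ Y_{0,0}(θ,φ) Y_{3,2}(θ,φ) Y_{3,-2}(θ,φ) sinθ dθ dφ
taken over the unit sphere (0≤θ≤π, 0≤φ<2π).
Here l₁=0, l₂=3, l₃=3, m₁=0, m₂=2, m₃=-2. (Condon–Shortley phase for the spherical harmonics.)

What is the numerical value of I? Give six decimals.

m-sum 0 ✓  L=6 even ✓  3≤3≤3 ✓
Π(2lᵢ+1) = 1×7×7 = 49
triangle coeff Δ(0,3,3) = 1/7
Σ_t [0,0]: t=0:+1/36 = 1/36
(3j)²=1/7 [(0 3 3; 0 0 0)], sign=-1
Σ_t [0,0]: t=0:+1/120 = 1/120
(3j)²=1/7 [(0 3 3; 0 2 -2)], sign=-1
⇒ 4πI² = 1/1
I = (+1)√(1/1/(4π)) = 0.28209479

0.282095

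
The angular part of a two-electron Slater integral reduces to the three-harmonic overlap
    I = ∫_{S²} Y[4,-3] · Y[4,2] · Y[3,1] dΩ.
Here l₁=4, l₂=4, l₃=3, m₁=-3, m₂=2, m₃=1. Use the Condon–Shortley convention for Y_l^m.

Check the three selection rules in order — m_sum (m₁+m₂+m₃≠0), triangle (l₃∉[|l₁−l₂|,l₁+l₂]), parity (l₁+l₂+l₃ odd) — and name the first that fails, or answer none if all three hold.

azimuthal sum: -3 + 2 + 1 = 0  ✓
0 ≤ 3 ≤ 8 (triangle on l)  ✓
L = 4 + 4 + 3 = 11 (odd)  ✗

parity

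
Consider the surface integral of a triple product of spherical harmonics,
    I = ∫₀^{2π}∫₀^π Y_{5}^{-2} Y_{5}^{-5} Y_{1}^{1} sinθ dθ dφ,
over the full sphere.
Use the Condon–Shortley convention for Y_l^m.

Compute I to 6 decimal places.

-2 − 5 + 1 = -6 ≠ 0: azimuthal integral kills it; I = 0

0.000000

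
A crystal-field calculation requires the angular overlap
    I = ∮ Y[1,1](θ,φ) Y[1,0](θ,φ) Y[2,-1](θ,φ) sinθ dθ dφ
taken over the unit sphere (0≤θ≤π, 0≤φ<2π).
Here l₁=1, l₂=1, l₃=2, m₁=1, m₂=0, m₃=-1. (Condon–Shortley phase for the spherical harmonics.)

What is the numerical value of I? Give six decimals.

-0.218510

m-sum 0 ✓  L=4 even ✓  0≤2≤2 ✓
Π(2lᵢ+1) = 3×3×5 = 45
triangle coeff Δ(1,1,2) = 1/30
Σ_t [0,0]: t=0:+1/1 = 1/1
(3j)²=2/15 [(1 1 2; 0 0 0)], sign=+1
Σ_t [0,0]: t=0:+1/2 = 1/2
(3j)²=1/10 [(1 1 2; 1 0 -1)], sign=-1
⇒ 4πI² = 3/5
I = (-1)√(3/5/(4π)) = -0.21850969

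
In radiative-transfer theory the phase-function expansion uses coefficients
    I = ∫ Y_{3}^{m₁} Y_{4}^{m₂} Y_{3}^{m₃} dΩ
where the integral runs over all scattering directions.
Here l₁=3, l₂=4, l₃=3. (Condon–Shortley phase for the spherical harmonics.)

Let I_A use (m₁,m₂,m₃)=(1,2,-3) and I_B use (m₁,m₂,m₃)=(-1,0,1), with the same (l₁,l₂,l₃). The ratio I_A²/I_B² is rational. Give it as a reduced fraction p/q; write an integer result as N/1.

54/1

Shared (l₁,l₂,l₃)=(3,4,3): N and (l;000)² cancel in I_A²/I_B².
A: Δ = 4!·2!·4!/11! = 1/34650; Racah Σ t=2..2: t=2:+1/192 = 1/192; ⇒ 3j(3 4 3; 1 2 -3)² = 3/77, sgn +1
B: Δ = 4!·2!·4!/11! = 1/34650; Racah Σ t=2..4: t=2:+1/32 t=3:−1/36 t=4:+1/1152 = 5/1152; ⇒ 3j(3 4 3; -1 0 1)² = 1/1386, sgn +1
I_A²/I_B² = (3/77)/(1/1386) = 54/1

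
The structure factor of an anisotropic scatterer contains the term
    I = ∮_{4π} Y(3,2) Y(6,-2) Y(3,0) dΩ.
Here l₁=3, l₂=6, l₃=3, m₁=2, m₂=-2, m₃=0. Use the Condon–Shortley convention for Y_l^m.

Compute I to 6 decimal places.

0.177420

Checks pass: Σm=0; 12 even; l₃=3∈[3,9].
(2·3+1)(2·6+1)(2·3+1) = 637
Δ: 6! 0! 6! / 13! → 1/12012
sum: t=3:−1/1296 = -1/1296
3j²(3 6 3; 0 0 0) = Δ·Π!·Σ² = 100/3003  (sign +1)
sum: t=1:−1/4320 = -1/4320
3j²(3 6 3; 2 -2 0) = Δ·Π!·Σ² = 8/429  (sign +1)
combine: 4πI² = 637·100/3003·8/429 = 5600/14157
take √, sign +1: I = 0.17742036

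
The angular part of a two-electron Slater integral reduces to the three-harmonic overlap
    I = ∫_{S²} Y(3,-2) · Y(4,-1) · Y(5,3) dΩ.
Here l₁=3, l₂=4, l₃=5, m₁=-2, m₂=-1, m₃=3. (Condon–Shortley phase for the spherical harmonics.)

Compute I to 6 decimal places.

-0.035836

Checks pass: Σm=0; 12 even; l₃=5∈[1,7].
(2·3+1)(2·4+1)(2·5+1) = 693
Δ: 2! 4! 6! / 13! → 1/180180
sum: t=0:+1/576 t=1:−1/144 t=2:+1/576 = -1/288
3j²(3 4 5; 0 0 0) = Δ·Π!·Σ² = 20/1001  (sign +1)
sum: t=1:−1/1152 t=2:+1/1440 = -1/5760
3j²(3 4 5; -2 -1 3) = Δ·Π!·Σ² = 1/858  (sign -1)
combine: 4πI² = 693·20/1001·1/858 = 30/1859
take √, sign -1: I = -0.03583571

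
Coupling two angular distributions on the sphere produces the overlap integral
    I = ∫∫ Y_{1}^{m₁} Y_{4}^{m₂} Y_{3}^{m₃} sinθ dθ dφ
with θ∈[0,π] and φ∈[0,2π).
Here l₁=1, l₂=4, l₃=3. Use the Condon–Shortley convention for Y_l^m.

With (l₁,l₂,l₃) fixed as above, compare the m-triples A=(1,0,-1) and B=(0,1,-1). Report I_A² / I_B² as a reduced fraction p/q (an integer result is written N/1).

Shared (l₁,l₂,l₃)=(1,4,3): N and (l;000)² cancel in I_A²/I_B².
A: Δ = 2!·0!·6!/9! = 1/252; Racah Σ t=0..0: t=0:+1/96 = 1/96; ⇒ 3j(1 4 3; 1 0 -1)² = 1/42, sgn +1
B: Δ = 2!·0!·6!/9! = 1/252; Racah Σ t=1..1: t=1:−1/48 = -1/48; ⇒ 3j(1 4 3; 0 1 -1)² = 5/84, sgn -1
I_A²/I_B² = (1/42)/(5/84) = 2/5

2/5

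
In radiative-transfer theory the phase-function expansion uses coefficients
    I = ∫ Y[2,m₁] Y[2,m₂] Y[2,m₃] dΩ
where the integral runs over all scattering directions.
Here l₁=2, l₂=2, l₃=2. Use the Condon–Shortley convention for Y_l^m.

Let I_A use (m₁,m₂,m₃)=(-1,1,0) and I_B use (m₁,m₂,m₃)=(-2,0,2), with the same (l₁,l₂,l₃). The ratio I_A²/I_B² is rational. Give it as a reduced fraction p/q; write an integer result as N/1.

Same 2,2,2: normalisation and zero-m 3j drop out of the ratio.
A: Δ: 2! 2! 2! / 7! → 1/630; sum: t=1:−1/4 t=2:+1/2 = 1/4; 3j²(2 2 2; -1 1 0) = Δ·Π!·Σ² = 1/70  (sign +1)
B: Δ: 2! 2! 2! / 7! → 1/630; sum: t=2:+1/8 = 1/8; 3j²(2 2 2; -2 0 2) = Δ·Π!·Σ² = 2/35  (sign +1)
I_A²/I_B² = (1/70)/(2/35) = 1/4

1/4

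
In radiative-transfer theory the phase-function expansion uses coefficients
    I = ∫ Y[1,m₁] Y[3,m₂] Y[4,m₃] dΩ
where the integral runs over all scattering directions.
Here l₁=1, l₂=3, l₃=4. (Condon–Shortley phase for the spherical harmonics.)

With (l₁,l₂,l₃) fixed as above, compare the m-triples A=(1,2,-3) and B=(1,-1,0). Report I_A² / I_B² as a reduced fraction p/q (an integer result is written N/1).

Same 1,3,4: normalisation and zero-m 3j drop out of the ratio.
A: Δ: 0! 2! 6! / 9! → 1/252; sum: t=0:+1/240 = 1/240; 3j²(1 3 4; 1 2 -3) = Δ·Π!·Σ² = 1/12  (sign -1)
B: Δ: 0! 2! 6! / 9! → 1/252; sum: t=0:+1/96 = 1/96; 3j²(1 3 4; 1 -1 0) = Δ·Π!·Σ² = 1/42  (sign +1)
I_A²/I_B² = (1/12)/(1/42) = 7/2

7/2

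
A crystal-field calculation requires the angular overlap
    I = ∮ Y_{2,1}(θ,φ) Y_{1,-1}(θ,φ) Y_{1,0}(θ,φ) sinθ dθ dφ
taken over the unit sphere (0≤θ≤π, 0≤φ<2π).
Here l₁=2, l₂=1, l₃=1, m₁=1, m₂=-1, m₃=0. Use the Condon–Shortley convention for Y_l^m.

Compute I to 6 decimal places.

m-sum 0 ✓  L=4 even ✓  1≤1≤3 ✓
Π(2lᵢ+1) = 5×3×3 = 45
triangle coeff Δ(2,1,1) = 1/30
Σ_t [1,1]: t=1:−1/1 = -1/1
(3j)²=2/15 [(2 1 1; 0 0 0)], sign=+1
Σ_t [0,0]: t=0:+1/2 = 1/2
(3j)²=1/10 [(2 1 1; 1 -1 0)], sign=-1
⇒ 4πI² = 3/5
I = (-1)√(3/5/(4π)) = -0.21850969

-0.218510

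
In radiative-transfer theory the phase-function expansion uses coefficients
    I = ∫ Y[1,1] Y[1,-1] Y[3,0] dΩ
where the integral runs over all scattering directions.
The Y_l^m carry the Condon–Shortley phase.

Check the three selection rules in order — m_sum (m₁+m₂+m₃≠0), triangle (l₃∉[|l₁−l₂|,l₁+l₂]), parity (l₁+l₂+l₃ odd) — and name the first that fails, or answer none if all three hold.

azimuthal sum: 1 − 1 + 0 = 0  ✓
0 ≤ 3 ≤ 2 (triangle on l)  ✗
L = 1 + 1 + 3 = 5 (odd)

triangle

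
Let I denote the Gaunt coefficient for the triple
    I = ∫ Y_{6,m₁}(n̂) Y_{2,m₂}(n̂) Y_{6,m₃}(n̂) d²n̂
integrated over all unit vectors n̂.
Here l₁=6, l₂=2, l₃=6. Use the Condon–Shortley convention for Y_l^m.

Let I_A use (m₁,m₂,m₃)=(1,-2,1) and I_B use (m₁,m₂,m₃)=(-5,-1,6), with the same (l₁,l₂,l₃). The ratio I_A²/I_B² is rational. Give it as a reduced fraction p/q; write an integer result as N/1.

Same 6,2,6: normalisation and zero-m 3j drop out of the ratio.
A: Δ: 2! 10! 2! / 15! → 1/90090; sum: t=0:+1/57600 = 1/57600; 3j²(6 2 6; 1 -2 1) = Δ·Π!·Σ² = 21/715  (sign -1)
B: Δ: 2! 10! 2! / 15! → 1/90090; sum: t=1:−1/7257600 = -1/7257600; 3j²(6 2 6; -5 -1 6) = Δ·Π!·Σ² = 11/455  (sign -1)
I_A²/I_B² = (21/715)/(11/455) = 147/121

147/121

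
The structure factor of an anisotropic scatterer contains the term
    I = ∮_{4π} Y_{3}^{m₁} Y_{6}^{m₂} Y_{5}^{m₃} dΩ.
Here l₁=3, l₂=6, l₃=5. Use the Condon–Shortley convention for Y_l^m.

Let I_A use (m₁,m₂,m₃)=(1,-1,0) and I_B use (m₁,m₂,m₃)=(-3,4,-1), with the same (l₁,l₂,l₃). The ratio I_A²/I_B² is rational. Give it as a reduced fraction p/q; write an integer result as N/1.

l's match ⇒ only the (l;m) 3-j factors differ between A and B.
A: triangle coeff Δ(3,6,5) = 1/675675; Σ_t [0,2]: t=0:+1/34560 t=1:−1/3456 t=2:+1/5760 = -1/11520; (3j)²=2/429 [(3 6 5; 1 -1 0)], sign=+1
B: triangle coeff Δ(3,6,5) = 1/675675; Σ_t [4,4]: t=4:+1/69120 = 1/69120; (3j)²=4/143 [(3 6 5; -3 4 -1)], sign=+1
I_A²/I_B² = (2/429)/(4/143) = 1/6

1/6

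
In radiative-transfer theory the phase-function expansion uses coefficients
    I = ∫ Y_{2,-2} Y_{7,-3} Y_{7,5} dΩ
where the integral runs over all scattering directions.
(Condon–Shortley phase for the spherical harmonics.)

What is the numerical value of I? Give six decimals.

m-sum 0 ✓  L=16 even ✓  5≤7≤9 ✓
Π(2lᵢ+1) = 5×15×15 = 1125
triangle coeff Δ(2,7,7) = 1/185640
Σ_t [0,2]: t=0:+1/2419200 t=1:−1/518400 t=2:+1/2419200 = -1/907200
(3j)²=56/3315 [(2 7 7; 0 0 0)], sign=+1
Σ_t [2,2]: t=2:+1/29030400 = 1/29030400
(3j)²=99/7735 [(2 7 7; -2 -3 5)], sign=+1
⇒ 4πI² = 11880/48841
I = (+1)√(11880/48841/(4π)) = 0.13912687

0.139127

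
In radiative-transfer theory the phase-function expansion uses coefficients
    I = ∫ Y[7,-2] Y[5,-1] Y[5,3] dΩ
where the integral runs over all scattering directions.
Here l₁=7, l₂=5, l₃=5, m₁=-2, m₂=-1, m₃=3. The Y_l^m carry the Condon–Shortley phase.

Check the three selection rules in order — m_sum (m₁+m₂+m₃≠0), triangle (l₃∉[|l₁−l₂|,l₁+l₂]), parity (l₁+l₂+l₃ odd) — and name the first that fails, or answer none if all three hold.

Σmᵢ = 0  ✓
l₃∈[|l₁−l₂|,l₁+l₂]=[2,12], have l₃=5  ✓
Σlᵢ = 17 ⇒ odd  ✗

parity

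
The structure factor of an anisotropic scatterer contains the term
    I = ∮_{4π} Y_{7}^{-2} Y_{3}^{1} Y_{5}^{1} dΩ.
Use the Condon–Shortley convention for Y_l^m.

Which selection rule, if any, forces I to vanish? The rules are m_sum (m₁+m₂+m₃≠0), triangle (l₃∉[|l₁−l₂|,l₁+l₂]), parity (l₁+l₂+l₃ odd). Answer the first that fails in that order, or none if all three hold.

parity

azimuthal sum: -2 + 1 + 1 = 0  ✓
4 ≤ 5 ≤ 10 (triangle on l)  ✓
L = 7 + 3 + 5 = 15 (odd)  ✗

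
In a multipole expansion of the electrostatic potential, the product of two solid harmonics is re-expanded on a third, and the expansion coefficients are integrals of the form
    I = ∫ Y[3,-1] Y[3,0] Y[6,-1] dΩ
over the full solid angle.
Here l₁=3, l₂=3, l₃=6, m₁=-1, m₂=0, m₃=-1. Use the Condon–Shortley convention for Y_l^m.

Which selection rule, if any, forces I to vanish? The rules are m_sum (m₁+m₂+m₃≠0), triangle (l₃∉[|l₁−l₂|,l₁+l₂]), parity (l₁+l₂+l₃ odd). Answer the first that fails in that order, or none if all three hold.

azimuthal sum: -1 + 0 − 1 = -2  ✗
0 ≤ 6 ≤ 6 (triangle on l)
L = 3 + 3 + 6 = 12 (even)

m_sum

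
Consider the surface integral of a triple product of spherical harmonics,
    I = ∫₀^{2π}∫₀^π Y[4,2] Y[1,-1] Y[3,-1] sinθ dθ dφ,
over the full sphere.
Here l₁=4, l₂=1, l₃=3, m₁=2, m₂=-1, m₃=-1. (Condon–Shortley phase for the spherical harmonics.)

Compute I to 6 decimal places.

0.238414

Rules hold: Σm=0, L=8 even, 3≤3≤5.
N = 9·3·7 = 189
Δ = 2!·6!·0!/9! = 1/252
Racah Σ t=1..1: t=1:−1/36 = -1/36
⇒ 3j(4 1 3; 0 0 0)² = 4/63, sgn +1
Racah Σ t=0..0: t=0:+1/96 = 1/96
⇒ 3j(4 1 3; 2 -1 -1)² = 5/84, sgn +1
4πI² = N·(3j₀)²·(3jₘ)² = 5/7
I = +1·√(0.714286/4π) = 0.23841361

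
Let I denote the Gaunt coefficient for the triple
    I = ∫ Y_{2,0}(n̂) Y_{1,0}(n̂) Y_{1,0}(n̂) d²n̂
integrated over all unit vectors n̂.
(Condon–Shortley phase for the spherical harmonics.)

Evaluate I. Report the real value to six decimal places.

0.252313

Rules hold: Σm=0, L=4 even, 1≤1≤3.
N = 5·3·3 = 45
Δ = 2!·2!·0!/5! = 1/30
Racah Σ t=1..1: t=1:−1/1 = -1/1
⇒ 3j(2 1 1; 0 0 0)² = 2/15, sgn +1
(m-triple is (0,0,0) — same symbol as above.)
4πI² = N·(3j₀)²·(3jₘ)² = 4/5
I = +1·√(0.8/4π) = 0.25231325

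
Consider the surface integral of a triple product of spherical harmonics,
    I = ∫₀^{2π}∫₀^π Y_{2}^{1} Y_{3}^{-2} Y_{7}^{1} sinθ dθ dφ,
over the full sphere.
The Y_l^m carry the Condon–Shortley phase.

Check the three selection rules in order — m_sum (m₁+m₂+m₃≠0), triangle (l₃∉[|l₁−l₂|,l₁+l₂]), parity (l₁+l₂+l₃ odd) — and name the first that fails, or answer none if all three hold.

Σmᵢ = 0  ✓
l₃∈[|l₁−l₂|,l₁+l₂]=[1,5], have l₃=7  ✗
Σlᵢ = 12 ⇒ even

triangle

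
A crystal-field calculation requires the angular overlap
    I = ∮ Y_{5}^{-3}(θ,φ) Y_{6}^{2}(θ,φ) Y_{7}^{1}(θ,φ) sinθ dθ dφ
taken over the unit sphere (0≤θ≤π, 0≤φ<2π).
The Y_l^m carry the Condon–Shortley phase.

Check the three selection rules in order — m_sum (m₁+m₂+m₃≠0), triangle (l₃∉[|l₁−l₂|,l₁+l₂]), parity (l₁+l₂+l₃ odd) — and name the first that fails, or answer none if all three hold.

m₁+m₂+m₃ = -3 + 2 + 1 = 0  ✓
triangle: |5−6|=1 ≤ l₃=7 ≤ 5+6=11  ✓
parity: l₁+l₂+l₃ = 18 is even  ✓

none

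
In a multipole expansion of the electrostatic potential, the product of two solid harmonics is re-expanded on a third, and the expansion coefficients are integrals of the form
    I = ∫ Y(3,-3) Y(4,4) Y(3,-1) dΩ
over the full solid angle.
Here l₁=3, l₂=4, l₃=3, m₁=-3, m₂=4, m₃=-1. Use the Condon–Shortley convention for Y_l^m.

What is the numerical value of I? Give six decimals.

Rules hold: Σm=0, L=10 even, 1≤3≤7.
N = 7·9·7 = 441
Δ = 4!·2!·4!/11! = 1/34650
Racah Σ t=1..3: t=1:−1/72 t=2:+1/16 t=3:−1/72 = 5/144
⇒ 3j(3 4 3; 0 0 0)² = 2/77, sgn -1
Racah Σ t=4..4: t=4:+1/1152 = 1/1152
⇒ 3j(3 4 3; -3 4 -1)² = 1/33, sgn +1
4πI² = N·(3j₀)²·(3jₘ)² = 42/121
I = -1·√(0.347107/4π) = -0.16619847

-0.166198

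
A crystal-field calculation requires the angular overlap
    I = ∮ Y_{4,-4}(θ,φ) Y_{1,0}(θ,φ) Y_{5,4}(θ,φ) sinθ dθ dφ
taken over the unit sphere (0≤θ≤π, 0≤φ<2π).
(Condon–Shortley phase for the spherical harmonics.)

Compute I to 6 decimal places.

0.147319

Rules hold: Σm=0, L=10 even, 3≤5≤5.
N = 9·3·11 = 297
Δ = 0!·8!·2!/11! = 1/495
Racah Σ t=0..0: t=0:+1/576 = 1/576
⇒ 3j(4 1 5; 0 0 0)² = 5/99, sgn -1
Racah Σ t=0..0: t=0:+1/40320 = 1/40320
⇒ 3j(4 1 5; -4 0 4)² = 1/55, sgn -1
4πI² = N·(3j₀)²·(3jₘ)² = 3/11
I = +1·√(0.272727/4π) = 0.14731920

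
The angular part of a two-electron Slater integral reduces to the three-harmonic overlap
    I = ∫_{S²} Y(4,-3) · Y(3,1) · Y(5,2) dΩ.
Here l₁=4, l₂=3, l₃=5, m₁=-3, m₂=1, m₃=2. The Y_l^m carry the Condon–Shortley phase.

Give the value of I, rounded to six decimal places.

Rules hold: Σm=0, L=12 even, 1≤5≤7.
N = 9·7·11 = 693
Δ = 2!·6!·4!/13! = 1/180180
Racah Σ t=0..2: t=0:+1/576 t=1:−1/144 t=2:+1/576 = -1/288
⇒ 3j(4 3 5; 0 0 0)² = 20/1001, sgn +1
Racah Σ t=1..2: t=1:−1/4320 t=2:+1/960 = 7/8640
⇒ 3j(4 3 5; -3 1 2)² = 343/12870, sgn -1
4πI² = N·(3j₀)²·(3jₘ)² = 686/1859
I = -1·√(0.369016/4π) = -0.17136315

-0.171363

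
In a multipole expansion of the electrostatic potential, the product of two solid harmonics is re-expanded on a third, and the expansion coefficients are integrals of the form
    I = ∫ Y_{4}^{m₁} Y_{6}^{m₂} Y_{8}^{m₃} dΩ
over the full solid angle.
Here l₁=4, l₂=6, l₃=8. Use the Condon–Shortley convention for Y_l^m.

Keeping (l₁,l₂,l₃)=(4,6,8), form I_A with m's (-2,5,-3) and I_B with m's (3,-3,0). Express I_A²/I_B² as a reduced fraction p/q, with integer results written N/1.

Same 4,6,8: normalisation and zero-m 3j drop out of the ratio.
A: Δ: 2! 6! 10! / 19! → 1/23279256; sum: t=1:−1/435456000 t=2:+1/34836480 = 23/870912000; 3j²(4 6 8; -2 5 -3) = Δ·Π!·Σ² = 5819/705432  (sign -1)
B: Δ: 2! 6! 10! / 19! → 1/23279256; sum: t=0:+1/7257600 t=1:−1/58060800 = 1/8294400; 3j²(4 6 8; 3 -3 0) = Δ·Π!·Σ² = 1029/92378  (sign +1)
I_A²/I_B² = (5819/705432)/(1029/92378) = 64009/86436

64009/86436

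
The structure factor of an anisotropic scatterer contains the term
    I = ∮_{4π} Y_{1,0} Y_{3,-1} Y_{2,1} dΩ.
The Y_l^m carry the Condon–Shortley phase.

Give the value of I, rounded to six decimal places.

-0.233597

m-sum 0 ✓  L=6 even ✓  2≤2≤4 ✓
Π(2lᵢ+1) = 3×7×5 = 105
triangle coeff Δ(1,3,2) = 1/105
Σ_t [1,1]: t=1:−1/4 = -1/4
(3j)²=3/35 [(1 3 2; 0 0 0)], sign=-1
Σ_t [1,1]: t=1:−1/6 = -1/6
(3j)²=8/105 [(1 3 2; 0 -1 1)], sign=+1
⇒ 4πI² = 24/35
I = (-1)√(24/35/(4π)) = -0.23359668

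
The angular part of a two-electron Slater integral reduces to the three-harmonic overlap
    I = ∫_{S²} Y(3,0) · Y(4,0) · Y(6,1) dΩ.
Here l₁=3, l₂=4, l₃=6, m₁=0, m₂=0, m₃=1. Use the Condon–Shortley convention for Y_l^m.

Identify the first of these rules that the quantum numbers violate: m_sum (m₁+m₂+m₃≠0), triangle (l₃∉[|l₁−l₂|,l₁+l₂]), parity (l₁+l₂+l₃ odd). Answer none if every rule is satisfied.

m_sum

azimuthal sum: 0 + 0 + 1 = 1  ✗
1 ≤ 6 ≤ 7 (triangle on l)
L = 3 + 4 + 6 = 13 (odd)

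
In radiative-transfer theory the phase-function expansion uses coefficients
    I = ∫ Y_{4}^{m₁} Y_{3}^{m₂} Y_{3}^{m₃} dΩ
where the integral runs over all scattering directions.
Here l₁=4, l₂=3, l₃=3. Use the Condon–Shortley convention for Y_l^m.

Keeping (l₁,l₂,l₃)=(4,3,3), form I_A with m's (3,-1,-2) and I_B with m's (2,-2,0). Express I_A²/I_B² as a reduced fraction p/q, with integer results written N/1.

Shared (l₁,l₂,l₃)=(4,3,3): N and (l;000)² cancel in I_A²/I_B².
A: Δ = 4!·4!·2!/11! = 1/34650; Racah Σ t=0..1: t=0:+1/288 t=1:−1/144 = -1/288; ⇒ 3j(4 3 3; 3 -1 -2)² = 1/99, sgn +1
B: Δ = 4!·4!·2!/11! = 1/34650; Racah Σ t=0..1: t=0:+1/96 t=1:−1/72 = -1/288; ⇒ 3j(4 3 3; 2 -2 0)² = 1/462, sgn +1
I_A²/I_B² = (1/99)/(1/462) = 14/3

14/3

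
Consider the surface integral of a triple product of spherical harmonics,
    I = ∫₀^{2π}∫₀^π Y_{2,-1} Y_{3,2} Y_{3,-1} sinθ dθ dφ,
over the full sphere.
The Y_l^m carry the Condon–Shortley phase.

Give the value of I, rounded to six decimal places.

0.162868

Rules hold: Σm=0, L=8 even, 1≤3≤5.
N = 5·7·7 = 245
Δ = 2!·2!·4!/9! = 1/3780
Racah Σ t=0..2: t=0:+1/24 t=1:−1/4 t=2:+1/24 = -1/6
⇒ 3j(2 3 3; 0 0 0)² = 4/105, sgn +1
Racah Σ t=1..2: t=1:−1/48 t=2:+1/12 = 1/16
⇒ 3j(2 3 3; -1 2 -1)² = 1/28, sgn +1
4πI² = N·(3j₀)²·(3jₘ)² = 1/3
I = +1·√(0.333333/4π) = 0.16286750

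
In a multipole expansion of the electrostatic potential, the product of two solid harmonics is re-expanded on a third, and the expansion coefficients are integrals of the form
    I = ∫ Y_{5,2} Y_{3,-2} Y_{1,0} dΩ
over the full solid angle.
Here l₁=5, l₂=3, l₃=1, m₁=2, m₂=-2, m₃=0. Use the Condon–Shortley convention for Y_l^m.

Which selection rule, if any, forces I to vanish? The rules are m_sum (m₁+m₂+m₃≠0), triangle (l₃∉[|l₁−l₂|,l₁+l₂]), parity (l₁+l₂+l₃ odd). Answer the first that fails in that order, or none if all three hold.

azimuthal sum: 2 − 2 + 0 = 0  ✓
2 ≤ 1 ≤ 8 (triangle on l)  ✗
L = 5 + 3 + 1 = 9 (odd)

triangle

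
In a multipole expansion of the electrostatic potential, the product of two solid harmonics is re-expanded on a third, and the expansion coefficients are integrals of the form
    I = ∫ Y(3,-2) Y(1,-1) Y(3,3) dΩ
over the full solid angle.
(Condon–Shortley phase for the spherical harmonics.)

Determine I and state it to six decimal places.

Σlᵢ=7 odd — θ-integrand is odd under cosθ→−cosθ; I=0

0.000000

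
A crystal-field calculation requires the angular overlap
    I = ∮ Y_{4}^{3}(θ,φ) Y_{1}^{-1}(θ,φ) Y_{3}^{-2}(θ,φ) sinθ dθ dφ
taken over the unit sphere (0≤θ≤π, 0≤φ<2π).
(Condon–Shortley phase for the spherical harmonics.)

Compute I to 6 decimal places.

-0.282095

Checks pass: Σm=0; 8 even; l₃=3∈[3,5].
(2·4+1)(2·1+1)(2·3+1) = 189
Δ: 2! 6! 0! / 9! → 1/252
sum: t=1:−1/36 = -1/36
3j²(4 1 3; 0 0 0) = Δ·Π!·Σ² = 4/63  (sign +1)
sum: t=0:+1/240 = 1/240
3j²(4 1 3; 3 -1 -2) = Δ·Π!·Σ² = 1/12  (sign -1)
combine: 4πI² = 189·4/63·1/12 = 1/1
take √, sign -1: I = -0.28209479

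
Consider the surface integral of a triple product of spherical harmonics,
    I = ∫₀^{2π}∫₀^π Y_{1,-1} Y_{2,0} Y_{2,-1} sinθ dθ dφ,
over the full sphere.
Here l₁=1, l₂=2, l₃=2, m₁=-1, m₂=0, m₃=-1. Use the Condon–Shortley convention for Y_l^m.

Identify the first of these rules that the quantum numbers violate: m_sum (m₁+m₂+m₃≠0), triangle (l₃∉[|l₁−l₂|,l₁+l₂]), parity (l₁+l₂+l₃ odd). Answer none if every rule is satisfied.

m_sum

m₁+m₂+m₃ = -1 + 0 − 1 = -2  ✗
triangle: |1−2|=1 ≤ l₃=2 ≤ 1+2=3
parity: l₁+l₂+l₃ = 5 is odd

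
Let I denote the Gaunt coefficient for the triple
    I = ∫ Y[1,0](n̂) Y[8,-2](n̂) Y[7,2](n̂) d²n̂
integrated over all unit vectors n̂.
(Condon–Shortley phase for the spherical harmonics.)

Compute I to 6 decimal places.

0.237007

Checks pass: Σm=0; 16 even; l₃=7∈[7,9].
(2·1+1)(2·8+1)(2·7+1) = 765
Δ: 2! 0! 14! / 17! → 1/2040
sum: t=1:−1/25401600 = -1/25401600
3j²(1 8 7; 0 0 0) = Δ·Π!·Σ² = 8/255  (sign +1)
sum: t=1:−1/43545600 = -1/43545600
3j²(1 8 7; 0 -2 2) = Δ·Π!·Σ² = 1/34  (sign +1)
combine: 4πI² = 765·8/255·1/34 = 12/17
take √, sign +1: I = 0.23700703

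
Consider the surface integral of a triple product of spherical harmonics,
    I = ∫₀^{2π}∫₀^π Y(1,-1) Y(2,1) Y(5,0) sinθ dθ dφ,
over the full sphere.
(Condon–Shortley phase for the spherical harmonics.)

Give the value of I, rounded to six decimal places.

0.000000

l₃=5 ∉ [1,3] — triangle fails ⇒ I = 0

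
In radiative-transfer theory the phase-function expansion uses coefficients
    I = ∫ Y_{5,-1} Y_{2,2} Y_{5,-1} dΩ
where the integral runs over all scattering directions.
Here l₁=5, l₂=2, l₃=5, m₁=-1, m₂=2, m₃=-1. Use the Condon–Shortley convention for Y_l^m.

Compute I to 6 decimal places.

0.198089

m-sum 0 ✓  L=12 even ✓  3≤5≤7 ✓
Π(2lᵢ+1) = 11×5×11 = 605
triangle coeff Δ(5,2,5) = 1/38610
Σ_t [0,2]: t=0:+1/2880 t=1:−1/576 t=2:+1/2880 = -1/960
(3j)²=10/429 [(5 2 5; 0 0 0)], sign=+1
Σ_t [2,2]: t=2:+1/2304 = 1/2304
(3j)²=5/143 [(5 2 5; -1 2 -1)], sign=+1
⇒ 4πI² = 250/507
I = (+1)√(250/507/(4π)) = 0.19808933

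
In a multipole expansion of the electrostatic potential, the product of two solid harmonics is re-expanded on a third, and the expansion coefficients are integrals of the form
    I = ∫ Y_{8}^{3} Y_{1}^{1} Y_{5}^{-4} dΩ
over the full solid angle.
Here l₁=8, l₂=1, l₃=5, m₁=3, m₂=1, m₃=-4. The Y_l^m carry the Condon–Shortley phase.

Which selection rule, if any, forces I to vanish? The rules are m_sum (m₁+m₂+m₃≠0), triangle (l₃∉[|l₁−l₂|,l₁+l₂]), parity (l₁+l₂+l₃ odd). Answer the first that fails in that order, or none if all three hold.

triangle

azimuthal sum: 3 + 1 − 4 = 0  ✓
7 ≤ 5 ≤ 9 (triangle on l)  ✗
L = 8 + 1 + 5 = 14 (even)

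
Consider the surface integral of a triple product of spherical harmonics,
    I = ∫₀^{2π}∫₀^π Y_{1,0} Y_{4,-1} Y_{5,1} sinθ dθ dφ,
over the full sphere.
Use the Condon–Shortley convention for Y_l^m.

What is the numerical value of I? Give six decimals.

-0.240571

Checks pass: Σm=0; 10 even; l₃=5∈[3,5].
(2·1+1)(2·4+1)(2·5+1) = 297
Δ: 0! 2! 8! / 11! → 1/495
sum: t=0:+1/576 = 1/576
3j²(1 4 5; 0 0 0) = Δ·Π!·Σ² = 5/99  (sign -1)
sum: t=0:+1/720 = 1/720
3j²(1 4 5; 0 -1 1) = Δ·Π!·Σ² = 8/165  (sign +1)
combine: 4πI² = 297·5/99·8/165 = 8/11
take √, sign -1: I = -0.24057125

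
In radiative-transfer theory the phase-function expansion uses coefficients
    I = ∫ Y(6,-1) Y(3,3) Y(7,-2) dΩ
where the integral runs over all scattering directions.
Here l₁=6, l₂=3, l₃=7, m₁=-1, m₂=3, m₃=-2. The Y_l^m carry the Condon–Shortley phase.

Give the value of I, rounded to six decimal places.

-0.170823

Rules hold: Σm=0, L=16 even, 3≤7≤9.
N = 13·7·15 = 1365
Δ = 2!·10!·4!/17! = 1/2042040
Racah Σ t=0..2: t=0:+1/207360 t=1:−1/57600 t=2:+1/207360 = -1/129600
⇒ 3j(6 3 7; 0 0 0)² = 168/12155, sgn +1
Racah Σ t=2..2: t=2:+1/691200 = 1/691200
⇒ 3j(6 3 7; -1 3 -2)² = 189/9724, sgn -1
4πI² = N·(3j₀)²·(3jₘ)² = 166698/454597
I = -1·√(0.366694/4π) = -0.17082325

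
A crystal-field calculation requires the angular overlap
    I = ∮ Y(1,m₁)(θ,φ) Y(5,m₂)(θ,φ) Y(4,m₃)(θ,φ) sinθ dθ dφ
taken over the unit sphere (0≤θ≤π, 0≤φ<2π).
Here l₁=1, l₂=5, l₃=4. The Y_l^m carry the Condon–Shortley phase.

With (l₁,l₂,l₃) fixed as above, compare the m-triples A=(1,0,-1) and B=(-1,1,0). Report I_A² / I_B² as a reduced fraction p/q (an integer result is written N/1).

2/3

Shared (l₁,l₂,l₃)=(1,5,4): N and (l;000)² cancel in I_A²/I_B².
A: Δ = 2!·0!·8!/11! = 1/495; Racah Σ t=0..0: t=0:+1/1440 = 1/1440; ⇒ 3j(1 5 4; 1 0 -1)² = 2/99, sgn -1
B: Δ = 2!·0!·8!/11! = 1/495; Racah Σ t=2..2: t=2:+1/1152 = 1/1152; ⇒ 3j(1 5 4; -1 1 0)² = 1/33, sgn +1
I_A²/I_B² = (2/99)/(1/33) = 2/3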